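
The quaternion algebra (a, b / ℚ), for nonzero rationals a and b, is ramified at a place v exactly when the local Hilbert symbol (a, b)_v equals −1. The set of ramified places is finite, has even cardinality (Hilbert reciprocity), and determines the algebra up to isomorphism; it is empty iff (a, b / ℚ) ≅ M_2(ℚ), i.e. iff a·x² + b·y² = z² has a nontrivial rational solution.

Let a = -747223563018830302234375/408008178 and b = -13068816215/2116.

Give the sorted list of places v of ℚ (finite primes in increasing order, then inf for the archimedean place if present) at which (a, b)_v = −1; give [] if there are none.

Mod squares: a ≡ -14, b ≡ -317135. Check v ∈ {∞, 2, 3, 5, 7, 13, 17, 23, 29, 41}.
v=13: a=13^2·(≡10), b=13^1·(≡2) mod 13; (10|13)=+1, (2|13)=-1; (−1)^{2·1·6}·(+1)^1·(-1)^2 = +1.
v=17: a=17^2·(≡5), b=17^1·(≡12) mod 17; (5|17)=-1, (12|17)=-1; (−1)^{2·1·8}·(-1)^1·(-1)^2 = -1.
v=5: a=5^6·(≡4), b=5^1·(≡2) mod 5; (4|5)=+1, (2|5)=-1; (−1)^{6·1·2}·(+1)^1·(-1)^6 = +1.
v=41: a=41^2·(≡6), b=41^1·(≡17) mod 41; (6|41)=-1, (17|41)=-1; (−1)^{2·1·20}·(-1)^1·(-1)^2 = -1.
v=∞: -14 < 0 and -317135 < 0  ⇒  (a,b)_∞ = -1.
v=23: a=23^-4·(≡13), b=23^-2·(≡2) mod 23; (13|23)=+1, (2|23)=+1; (−1)^{-4·-2·11}·(+1)^-2·(+1)^-4 = +1.
v=29: a=29^4·(≡27), b=29^2·(≡23) mod 29; (27|29)=-1, (23|29)=+1; (−1)^{4·2·14}·(-1)^2·(+1)^4 = +1.
v=2: v_2(a)=-1, v_2(b)=-2; units ≡ 1, 1 (mod 8); ε·ε+αω+βω = 0·0+-1·0+-2·0 ≡ 0  ⇒  (a,b)_2 = +1.
v=3: a=3^-6·(≡1), b=3^0·(≡1) mod 3; (1|3)=+1, (1|3)=+1; (−1)^{-6·0·1}·(+1)^0·(+1)^-6 = +1.
v=7: a=7^7·(≡3), b=7^3·(≡3) mod 7; (3|7)=-1, (3|7)=-1; (−1)^{7·3·3}·(-1)^3·(-1)^7 = -1.
|Ram(-14, -317135)| = 4, even; anisotropic at {7, 17, 41, ∞}.

[7, 17, 41, inf]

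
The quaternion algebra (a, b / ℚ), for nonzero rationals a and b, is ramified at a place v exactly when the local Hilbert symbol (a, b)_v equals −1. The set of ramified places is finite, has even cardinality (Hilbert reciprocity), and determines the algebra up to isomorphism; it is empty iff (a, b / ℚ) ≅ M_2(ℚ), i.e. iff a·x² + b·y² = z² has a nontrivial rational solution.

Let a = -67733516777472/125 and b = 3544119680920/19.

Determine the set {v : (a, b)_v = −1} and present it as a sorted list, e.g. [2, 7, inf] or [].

[2, 5, 7, 13]

Mod squares: a ≡ -86710, b ≡ 357505330. Check v ∈ {∞, 2, 3, 5, 7, 13, 19, 23, 29, 31}.
v=5: a=5^-3·(≡3), b=5^1·(≡1) mod 5; (3|5)=-1, (1|5)=+1; (−1)^{-3·1·2}·(-1)^1·(+1)^-3 = -1.
v=∞: -86710 < 0 and 357505330 > 0  ⇒  (a,b)_∞ = +1.
v=31: a=31^2·(≡18), b=31^3·(≡29) mod 31; (18|31)=+1, (29|31)=-1; (−1)^{2·3·15}·(+1)^3·(-1)^2 = +1.
v=3: a=3^4·(≡2), b=3^0·(≡1) mod 3; (2|3)=-1, (1|3)=+1; (−1)^{4·0·1}·(-1)^0·(+1)^4 = +1.
v=13: a=13^1·(≡1), b=13^1·(≡5) mod 13; (1|13)=+1, (5|13)=-1; (−1)^{1·1·6}·(+1)^1·(-1)^1 = -1.
v=29: a=29^1·(≡27), b=29^1·(≡19) mod 29; (27|29)=-1, (19|29)=-1; (−1)^{1·1·14}·(-1)^1·(-1)^1 = +1.
v=19: a=19^0·(≡1), b=19^-1·(≡5) mod 19; (1|19)=+1, (5|19)=+1; (−1)^{0·-1·9}·(+1)^-1·(+1)^0 = +1.
v=23: a=23^1·(≡1), b=23^1·(≡22) mod 23; (1|23)=+1, (22|23)=-1; (−1)^{1·1·11}·(+1)^1·(-1)^1 = +1.
v=7: a=7^2·(≡6), b=7^3·(≡2) mod 7; (6|7)=-1, (2|7)=+1; (−1)^{2·3·3}·(-1)^3·(+1)^2 = -1.
v=2: v_2(a)=11, v_2(b)=3; units ≡ 5, 1 (mod 8); ε·ε+αω+βω = 0·0+11·0+3·1 ≡ 1  ⇒  (a,b)_2 = -1.
|Ram(-86710, 357505330)| = 4, even; anisotropic at {2, 5, 7, 13}.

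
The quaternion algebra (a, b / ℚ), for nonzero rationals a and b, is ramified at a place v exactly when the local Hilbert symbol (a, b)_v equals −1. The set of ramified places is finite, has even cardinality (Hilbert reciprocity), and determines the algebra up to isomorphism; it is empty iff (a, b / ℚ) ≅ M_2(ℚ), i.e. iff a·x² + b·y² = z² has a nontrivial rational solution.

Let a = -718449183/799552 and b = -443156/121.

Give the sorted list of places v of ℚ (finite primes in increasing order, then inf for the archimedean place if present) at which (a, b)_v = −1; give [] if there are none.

(a, b) ≡ (-299, -2261) mod (ℚ^×)²; places V = {2, 3, 7, 11, 13, 17, 19, 23, 31, ∞}.
(a,b)_2: α=-6, β=2; u≡5, v≡3 (mod 8); ε(u)ε(v)=0·1, αω(v)=-6·1, βω(u)=2·1; sum ≡ 0  ⇒  +1.
(a,b)_7: α=0, u≡2; β=3, v≡5 (mod 7); (2|7)=+1, (5|7)=-1; sign (−1)^0·+1^3·-1^0 = +1.
(a,b)_19: α=0, u≡6; β=1, v≡12 (mod 19); (6|19)=+1, (12|19)=-1; sign (−1)^0·+1^1·-1^0 = +1.
(a,b)_13: α=-1, u≡3; β=0, v≡10 (mod 13); (3|13)=+1, (10|13)=+1; sign (−1)^0·+1^0·+1^-1 = +1.
(a,b)_23: α=3, u≡5; β=0, v≡9 (mod 23); (5|23)=-1, (9|23)=+1; sign (−1)^0·-1^0·+1^3 = +1.
(a,b)_3: α=10, u≡1; β=0, v≡1 (mod 3); (1|3)=+1, (1|3)=+1; sign (−1)^0·+1^0·+1^10 = +1.
(a,b)_17: α=0, u≡5; β=1, v≡5 (mod 17); (5|17)=-1, (5|17)=-1; sign (−1)^0·-1^1·-1^0 = -1.
(a,b)_11: α=0, u≡9; β=-2, v≡1 (mod 11); (9|11)=+1, (1|11)=+1; sign (−1)^0·+1^-2·+1^0 = +1.
(a,b)_31: α=-2, u≡13; β=0, v≡14 (mod 31); (13|31)=-1, (14|31)=+1; sign (−1)^0·-1^0·+1^-2 = +1.
(a,b)_∞: sgn(-299)=−, sgn(-2261)=−, so -1.
|Ram(-299, -2261)| = 2, even; anisotropic at {17, ∞}.

[17, inf]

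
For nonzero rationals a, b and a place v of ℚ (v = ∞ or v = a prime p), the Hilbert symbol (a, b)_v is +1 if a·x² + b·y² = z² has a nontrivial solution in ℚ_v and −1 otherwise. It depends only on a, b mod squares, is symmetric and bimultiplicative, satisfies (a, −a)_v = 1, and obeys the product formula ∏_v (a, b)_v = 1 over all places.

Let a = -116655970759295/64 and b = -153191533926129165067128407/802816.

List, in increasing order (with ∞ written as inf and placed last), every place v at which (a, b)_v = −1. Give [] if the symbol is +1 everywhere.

[5, 11, 23, inf]

Mod squares: a ≡ -2255, b ≡ -227447. Check v ∈ {∞, 2, 5, 7, 11, 23, 29, 31, 41}.
v=29: a=29^2·(≡28), b=29^3·(≡25) mod 29; (28|29)=+1, (25|29)=+1; (−1)^{2·3·14}·(+1)^3·(+1)^2 = +1.
v=23: a=23^2·(≡14), b=23^5·(≡3) mod 23; (14|23)=-1, (3|23)=+1; (−1)^{2·5·11}·(-1)^5·(+1)^2 = -1.
v=31: a=31^2·(≡28), b=31^3·(≡19) mod 31; (28|31)=+1, (19|31)=+1; (−1)^{2·3·15}·(+1)^3·(+1)^2 = +1.
v=11: a=11^3·(≡4), b=11^7·(≡4) mod 11; (4|11)=+1, (4|11)=+1; (−1)^{3·7·5}·(+1)^7·(+1)^3 = -1.
v=7: a=7^0·(≡5), b=7^-2·(≡4) mod 7; (5|7)=-1, (4|7)=+1; (−1)^{0·-2·3}·(-1)^-2·(+1)^0 = +1.
v=2: v_2(a)=-6, v_2(b)=-14; units ≡ 1, 1 (mod 8); ε·ε+αω+βω = 0·0+-6·0+-14·0 ≡ 0  ⇒  (a,b)_2 = +1.
v=∞: -2255 < 0 and -227447 < 0  ⇒  (a,b)_∞ = -1.
v=5: a=5^1·(≡4), b=5^0·(≡3) mod 5; (4|5)=+1, (3|5)=-1; (−1)^{1·0·2}·(+1)^0·(-1)^1 = -1.
v=41: a=41^1·(≡15), b=41^2·(≡25) mod 41; (15|41)=-1, (25|41)=+1; (−1)^{1·2·20}·(-1)^2·(+1)^1 = +1.
(-2255, -227447 / ℚ) ramifies at {5, 11, 23, ∞}: a division algebra.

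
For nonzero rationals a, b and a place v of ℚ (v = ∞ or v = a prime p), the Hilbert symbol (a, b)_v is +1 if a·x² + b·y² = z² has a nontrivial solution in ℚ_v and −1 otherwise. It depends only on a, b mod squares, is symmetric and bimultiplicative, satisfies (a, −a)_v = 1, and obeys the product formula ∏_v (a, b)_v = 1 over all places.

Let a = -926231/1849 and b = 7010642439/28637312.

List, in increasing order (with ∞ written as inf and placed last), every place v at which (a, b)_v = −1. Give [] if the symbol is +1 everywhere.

Mod squares: a ≡ -551, b ≡ 1102. Check v ∈ {∞, 2, 3, 11, 19, 29, 41, 43}.
v=29: a=29^1·(≡18), b=29^3·(≡6) mod 29; (18|29)=-1, (6|29)=+1; (−1)^{1·3·14}·(-1)^3·(+1)^1 = -1.
v=∞: -551 < 0 and 1102 > 0  ⇒  (a,b)_∞ = +1.
v=2: v_2(a)=0, v_2(b)=-7; units ≡ 1, 7 (mod 8); ε·ε+αω+βω = 0·1+0·0+-7·0 ≡ 0  ⇒  (a,b)_2 = +1.
v=3: a=3^0·(≡1), b=3^2·(≡1) mod 3; (1|3)=+1, (1|3)=+1; (−1)^{0·2·1}·(+1)^2·(+1)^0 = +1.
v=19: a=19^1·(≡4), b=19^1·(≡16) mod 19; (4|19)=+1, (16|19)=+1; (−1)^{1·1·9}·(+1)^1·(+1)^1 = -1.
v=11: a=11^0·(≡2), b=11^-2·(≡6) mod 11; (2|11)=-1, (6|11)=-1; (−1)^{0·-2·5}·(-1)^-2·(-1)^0 = +1.
v=41: a=41^2·(≡16), b=41^2·(≡40) mod 41; (16|41)=+1, (40|41)=+1; (−1)^{2·2·20}·(+1)^2·(+1)^2 = +1.
v=43: a=43^-2·(≡32), b=43^-2·(≡39) mod 43; (32|43)=-1, (39|43)=-1; (−1)^{-2·-2·21}·(-1)^-2·(-1)^-2 = +1.
|Ram(-551, 1102)| = 2, even; anisotropic at {19, 29}.

[19, 29]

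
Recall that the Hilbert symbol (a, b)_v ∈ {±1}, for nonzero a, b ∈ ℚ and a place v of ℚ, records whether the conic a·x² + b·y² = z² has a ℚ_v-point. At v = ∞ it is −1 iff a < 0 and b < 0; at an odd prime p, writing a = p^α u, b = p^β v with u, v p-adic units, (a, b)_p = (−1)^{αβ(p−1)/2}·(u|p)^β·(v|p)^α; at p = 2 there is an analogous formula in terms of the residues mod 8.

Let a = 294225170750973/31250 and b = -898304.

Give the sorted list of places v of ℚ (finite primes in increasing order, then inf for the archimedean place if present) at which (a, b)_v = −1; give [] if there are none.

(a, b) ≡ (6314, -29) mod (ℚ^×)²; places V = {2, 3, 5, 7, 11, 29, 41, ∞}.
(a,b)_41: α=1, u≡20; β=0, v≡6 (mod 41); (20|41)=+1, (6|41)=-1; sign (−1)^0·+1^0·-1^1 = -1.
(a,b)_29: α=4, u≡17; β=1, v≡25 (mod 29); (17|29)=-1, (25|29)=+1; sign (−1)^0·-1^1·+1^4 = -1.
(a,b)_7: α=1, u≡5; β=0, v≡6 (mod 7); (5|7)=-1, (6|7)=-1; sign (−1)^0·-1^0·-1^1 = -1.
(a,b)_2: α=-1, β=8; u≡5, v≡3 (mod 8); ε(u)ε(v)=0·1, αω(v)=-1·1, βω(u)=8·1; sum ≡ 1  ⇒  -1.
(a,b)_3: α=2, u≡2; β=0, v≡1 (mod 3); (2|3)=-1, (1|3)=+1; sign (−1)^0·-1^0·+1^2 = +1.
(a,b)_5: α=-6, u≡4; β=0, v≡1 (mod 5); (4|5)=+1, (1|5)=+1; sign (−1)^0·+1^0·+1^-6 = +1.
(a,b)_11: α=5, u≡6; β=2, v≡1 (mod 11); (6|11)=-1, (1|11)=+1; sign (−1)^0·-1^2·+1^5 = +1.
(a,b)_∞: sgn(6314)=+, sgn(-29)=−, so +1.
Ram(6314, -29) = {2, 7, 29, 41}; no ℚ_2-point on the conic.

[2, 7, 29, 41]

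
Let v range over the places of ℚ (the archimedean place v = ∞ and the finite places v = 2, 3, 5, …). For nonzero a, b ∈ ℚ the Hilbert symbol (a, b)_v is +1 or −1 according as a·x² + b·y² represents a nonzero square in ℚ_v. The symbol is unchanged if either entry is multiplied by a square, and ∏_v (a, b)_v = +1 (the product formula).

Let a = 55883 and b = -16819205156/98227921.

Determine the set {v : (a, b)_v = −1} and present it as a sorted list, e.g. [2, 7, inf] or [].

Mod squares: a ≡ 55883, b ≡ -41. Check v ∈ {∞, 2, 11, 13, 17, 19, 29, 41, 47, 53}.
v=29: a=29^1·(≡13), b=29^0·(≡18) mod 29; (13|29)=+1, (18|29)=-1; (−1)^{1·0·14}·(+1)^0·(-1)^1 = -1.
v=53: a=53^0·(≡21), b=53^-2·(≡41) mod 53; (21|53)=-1, (41|53)=-1; (−1)^{0·-2·26}·(-1)^-2·(-1)^0 = +1.
v=11: a=11^0·(≡3), b=11^-2·(≡5) mod 11; (3|11)=+1, (5|11)=+1; (−1)^{0·-2·5}·(+1)^-2·(+1)^0 = +1.
v=13: a=13^0·(≡9), b=13^2·(≡8) mod 13; (9|13)=+1, (8|13)=-1; (−1)^{0·2·6}·(+1)^2·(-1)^0 = +1.
v=47: a=47^1·(≡14), b=47^0·(≡25) mod 47; (14|47)=+1, (25|47)=+1; (−1)^{1·0·23}·(+1)^0·(+1)^1 = +1.
v=41: a=41^1·(≡10), b=41^3·(≡2) mod 41; (10|41)=+1, (2|41)=+1; (−1)^{1·3·20}·(+1)^3·(+1)^1 = +1.
v=17: a=17^0·(≡4), b=17^-2·(≡6) mod 17; (4|17)=+1, (6|17)=-1; (−1)^{0·-2·8}·(+1)^-2·(-1)^0 = +1.
v=19: a=19^0·(≡4), b=19^2·(≡11) mod 19; (4|19)=+1, (11|19)=+1; (−1)^{0·2·9}·(+1)^2·(+1)^0 = +1.
v=2: v_2(a)=0, v_2(b)=2; units ≡ 3, 7 (mod 8); ε·ε+αω+βω = 1·1+0·0+2·1 ≡ 1  ⇒  (a,b)_2 = -1.
v=∞: 55883 > 0 and -41 < 0  ⇒  (a,b)_∞ = +1.
Ram(55883, -41) = {2, 29}; no ℚ_2-point on the conic.

[2, 29]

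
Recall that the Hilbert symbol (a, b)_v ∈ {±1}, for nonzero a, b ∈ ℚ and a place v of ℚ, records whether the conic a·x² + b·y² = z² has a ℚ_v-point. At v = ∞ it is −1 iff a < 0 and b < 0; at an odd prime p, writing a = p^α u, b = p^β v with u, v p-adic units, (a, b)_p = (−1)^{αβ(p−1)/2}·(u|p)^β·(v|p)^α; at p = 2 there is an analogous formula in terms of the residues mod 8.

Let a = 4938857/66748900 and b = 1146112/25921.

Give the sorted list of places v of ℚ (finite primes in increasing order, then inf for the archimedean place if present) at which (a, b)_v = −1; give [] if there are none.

Mod squares: a ≡ 17, b ≡ 37. Check v ∈ {∞, 2, 5, 7, 11, 17, 19, 23, 37, 43}.
v=23: a=23^0·(≡22), b=23^-2·(≡15) mod 23; (22|23)=-1, (15|23)=-1; (−1)^{0·-2·11}·(-1)^-2·(-1)^0 = +1.
v=43: a=43^-2·(≡4), b=43^0·(≡12) mod 43; (4|43)=+1, (12|43)=-1; (−1)^{-2·0·21}·(+1)^0·(-1)^-2 = +1.
v=37: a=37^0·(≡5), b=37^1·(≡25) mod 37; (5|37)=-1, (25|37)=+1; (−1)^{0·1·18}·(-1)^1·(+1)^0 = -1.
v=∞: 17 > 0 and 37 > 0  ⇒  (a,b)_∞ = +1.
v=2: v_2(a)=-2, v_2(b)=8; units ≡ 1, 5 (mod 8); ε·ε+αω+βω = 0·0+-2·1+8·0 ≡ 0  ⇒  (a,b)_2 = +1.
v=5: a=5^-2·(≡2), b=5^0·(≡2) mod 5; (2|5)=-1, (2|5)=-1; (−1)^{-2·0·2}·(-1)^0·(-1)^-2 = +1.
v=19: a=19^-2·(≡17), b=19^0·(≡14) mod 19; (17|19)=+1, (14|19)=-1; (−1)^{-2·0·9}·(+1)^0·(-1)^-2 = +1.
v=11: a=11^2·(≡2), b=11^2·(≡9) mod 11; (2|11)=-1, (9|11)=+1; (−1)^{2·2·5}·(-1)^2·(+1)^2 = +1.
v=7: a=7^4·(≡6), b=7^-2·(≡4) mod 7; (6|7)=-1, (4|7)=+1; (−1)^{4·-2·3}·(-1)^-2·(+1)^4 = +1.
v=17: a=17^1·(≡13), b=17^0·(≡7) mod 17; (13|17)=+1, (7|17)=-1; (−1)^{1·0·8}·(+1)^0·(-1)^1 = -1.
(17, 37 / ℚ) ramifies at {17, 37}: a division algebra.

[17, 37]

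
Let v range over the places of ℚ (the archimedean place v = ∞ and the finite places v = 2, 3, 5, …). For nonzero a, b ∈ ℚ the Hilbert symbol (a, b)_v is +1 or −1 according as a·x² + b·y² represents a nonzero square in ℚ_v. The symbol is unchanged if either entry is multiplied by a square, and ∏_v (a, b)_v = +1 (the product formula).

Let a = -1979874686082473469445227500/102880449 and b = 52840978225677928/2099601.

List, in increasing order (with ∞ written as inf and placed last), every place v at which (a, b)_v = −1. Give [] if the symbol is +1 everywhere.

[2, 37]

Mod squares: a ≡ -190619, b ≡ 1258. Check v ∈ {∞, 2, 3, 5, 7, 11, 13, 17, 23, 31, 37, 43}.
v=7: a=7^-4·(≡6), b=7^-2·(≡3) mod 7; (6|7)=-1, (3|7)=-1; (−1)^{-4·-2·3}·(-1)^-2·(-1)^-4 = +1.
v=31: a=31^3·(≡1), b=31^2·(≡5) mod 31; (1|31)=+1, (5|31)=+1; (−1)^{3·2·15}·(+1)^2·(+1)^3 = +1.
v=43: a=43^3·(≡39), b=43^2·(≡21) mod 43; (39|43)=-1, (21|43)=+1; (−1)^{3·2·21}·(-1)^2·(+1)^3 = +1.
v=2: v_2(a)=2, v_2(b)=3; units ≡ 5, 5 (mod 8); ε·ε+αω+βω = 0·0+2·1+3·1 ≡ 1  ⇒  (a,b)_2 = -1.
v=3: a=3^-4·(≡1), b=3^-4·(≡1) mod 3; (1|3)=+1, (1|3)=+1; (−1)^{-4·-4·1}·(+1)^-4·(+1)^-4 = +1.
v=17: a=17^4·(≡2), b=17^3·(≡6) mod 17; (2|17)=+1, (6|17)=-1; (−1)^{4·3·8}·(+1)^3·(-1)^4 = +1.
v=23: a=23^-2·(≡17), b=23^-2·(≡13) mod 23; (17|23)=-1, (13|23)=+1; (−1)^{-2·-2·11}·(-1)^-2·(+1)^-2 = +1.
v=11: a=11^3·(≡6), b=11^2·(≡1) mod 11; (6|11)=-1, (1|11)=+1; (−1)^{3·2·5}·(-1)^2·(+1)^3 = +1.
v=13: a=13^3·(≡3), b=13^2·(≡12) mod 13; (3|13)=+1, (12|13)=+1; (−1)^{3·2·6}·(+1)^2·(+1)^3 = +1.
v=∞: -190619 < 0 and 1258 > 0  ⇒  (a,b)_∞ = +1.
v=37: a=37^2·(≡2), b=37^1·(≡9) mod 37; (2|37)=-1, (9|37)=+1; (−1)^{2·1·18}·(-1)^1·(+1)^2 = -1.
v=5: a=5^4·(≡4), b=5^0·(≡3) mod 5; (4|5)=+1, (3|5)=-1; (−1)^{4·0·2}·(+1)^0·(-1)^4 = +1.
Ram(-190619, 1258) = {2, 37}; no ℚ_2-point on the conic.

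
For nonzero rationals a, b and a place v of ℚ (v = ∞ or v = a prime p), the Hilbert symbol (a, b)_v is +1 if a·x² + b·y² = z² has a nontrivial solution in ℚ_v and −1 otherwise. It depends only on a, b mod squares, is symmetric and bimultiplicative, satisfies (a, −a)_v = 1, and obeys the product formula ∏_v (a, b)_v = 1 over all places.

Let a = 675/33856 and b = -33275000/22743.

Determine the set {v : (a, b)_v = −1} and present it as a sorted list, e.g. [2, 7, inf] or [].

Mod squares: a ≡ 3, b ≡ -770. Check v ∈ {∞, 2, 3, 5, 7, 11, 19, 23}.
v=5: a=5^2·(≡2), b=5^5·(≡4) mod 5; (2|5)=-1, (4|5)=+1; (−1)^{2·5·2}·(-1)^5·(+1)^2 = -1.
v=∞: 3 > 0 and -770 < 0  ⇒  (a,b)_∞ = +1.
v=19: a=19^0·(≡14), b=19^-2·(≡7) mod 19; (14|19)=-1, (7|19)=+1; (−1)^{0·-2·9}·(-1)^-2·(+1)^0 = +1.
v=7: a=7^0·(≡6), b=7^-1·(≡4) mod 7; (6|7)=-1, (4|7)=+1; (−1)^{0·-1·3}·(-1)^-1·(+1)^0 = -1.
v=11: a=11^0·(≡9), b=11^3·(≡6) mod 11; (9|11)=+1, (6|11)=-1; (−1)^{0·3·5}·(+1)^3·(-1)^0 = +1.
v=23: a=23^-2·(≡3), b=23^0·(≡18) mod 23; (3|23)=+1, (18|23)=+1; (−1)^{-2·0·11}·(+1)^0·(+1)^-2 = +1.
v=2: v_2(a)=-6, v_2(b)=3; units ≡ 3, 7 (mod 8); ε·ε+αω+βω = 1·1+-6·0+3·1 ≡ 0  ⇒  (a,b)_2 = +1.
v=3: a=3^3·(≡1), b=3^-2·(≡1) mod 3; (1|3)=+1, (1|3)=+1; (−1)^{3·-2·1}·(+1)^-2·(+1)^3 = +1.
Ram(3, -770) = {5, 7}; no ℚ_5-point on the conic.

[5, 7]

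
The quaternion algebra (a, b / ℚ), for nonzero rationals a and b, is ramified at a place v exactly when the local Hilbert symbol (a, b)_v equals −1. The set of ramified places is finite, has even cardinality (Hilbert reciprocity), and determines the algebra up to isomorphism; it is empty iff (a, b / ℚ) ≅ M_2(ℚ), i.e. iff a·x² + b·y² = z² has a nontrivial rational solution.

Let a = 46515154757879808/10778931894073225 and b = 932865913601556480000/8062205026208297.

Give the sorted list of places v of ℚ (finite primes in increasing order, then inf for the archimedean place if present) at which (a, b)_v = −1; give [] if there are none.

(a, b) ≡ (2, 4641) mod (ℚ^×)²; places V = {2, 3, 5, 7, 11, 13, 17, 23, 31, 41, 43, ∞}.
(a,b)_7: α=2, u≡1; β=3, v≡3 (mod 7); (1|7)=+1, (3|7)=-1; sign (−1)^0·+1^3·-1^2 = +1.
(a,b)_11: α=2, u≡2; β=0, v≡6 (mod 11); (2|11)=-1, (6|11)=-1; sign (−1)^0·-1^0·-1^2 = +1.
(a,b)_3: α=4, u≡2; β=3, v≡2 (mod 3); (2|3)=-1, (2|3)=-1; sign (−1)^0·-1^3·-1^4 = -1.
(a,b)_13: α=2, u≡2; β=3, v≡8 (mod 13); (2|13)=-1, (8|13)=-1; sign (−1)^0·-1^3·-1^2 = -1.
(a,b)_41: α=-2, u≡8; β=0, v≡23 (mod 41); (8|41)=+1, (23|41)=+1; sign (−1)^0·+1^0·+1^-2 = +1.
(a,b)_∞: sgn(2)=+, sgn(4641)=+, so +1.
(a,b)_5: α=-2, u≡2; β=4, v≡4 (mod 5); (2|5)=-1, (4|5)=+1; sign (−1)^0·-1^4·+1^-2 = +1.
(a,b)_2: α=11, β=18; u≡1, v≡1 (mod 8); ε(u)ε(v)=0·0, αω(v)=11·0, βω(u)=18·0; sum ≡ 0  ⇒  +1.
(a,b)_23: α=4, u≡8; β=4, v≡9 (mod 23); (8|23)=+1, (9|23)=+1; sign (−1)^0·+1^4·+1^4 = +1.
(a,b)_17: α=-2, u≡1; β=-3, v≡9 (mod 17); (1|17)=+1, (9|17)=+1; sign (−1)^0·+1^-3·+1^-2 = +1.
(a,b)_43: α=0, u≡37; β=-2, v≡13 (mod 43); (37|43)=-1, (13|43)=+1; sign (−1)^0·-1^-2·+1^0 = +1.
(a,b)_31: α=-6, u≡7; β=-6, v≡15 (mod 31); (7|31)=+1, (15|31)=-1; sign (−1)^0·+1^-6·-1^-6 = +1.
Ram(2, 4641) = {3, 13}; no ℚ_3-point on the conic.

[3, 13]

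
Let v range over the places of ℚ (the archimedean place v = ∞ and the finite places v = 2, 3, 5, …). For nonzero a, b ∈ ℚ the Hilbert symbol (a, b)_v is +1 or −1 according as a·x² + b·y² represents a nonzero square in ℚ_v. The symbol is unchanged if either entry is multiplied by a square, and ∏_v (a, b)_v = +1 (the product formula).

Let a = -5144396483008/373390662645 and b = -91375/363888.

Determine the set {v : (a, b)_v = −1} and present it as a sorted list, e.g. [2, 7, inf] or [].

(a, b) ≡ (-3515, -25585) mod (ℚ^×)²; places V = {2, 3, 5, 7, 11, 13, 17, 19, 37, 43, ∞}.
(a,b)_19: α=1, u≡9; β=-2, v≡15 (mod 19); (9|19)=+1, (15|19)=-1; sign (−1)^0·+1^-2·-1^1 = -1.
(a,b)_37: α=3, u≡7; β=0, v≡19 (mod 37); (7|37)=+1, (19|37)=-1; sign (−1)^0·+1^0·-1^3 = -1.
(a,b)_43: α=0, u≡14; β=1, v≡7 (mod 43); (14|43)=+1, (7|43)=-1; sign (−1)^0·+1^1·-1^0 = +1.
(a,b)_5: α=-1, u≡3; β=3, v≡3 (mod 5); (3|5)=-1, (3|5)=-1; sign (−1)^0·-1^3·-1^-1 = +1.
(a,b)_13: α=-4, u≡11; β=0, v≡3 (mod 13); (11|13)=-1, (3|13)=+1; sign (−1)^0·-1^0·+1^-4 = +1.
(a,b)_17: α=4, u≡4; β=1, v≡16 (mod 17); (4|17)=+1, (16|17)=+1; sign (−1)^0·+1^1·+1^4 = +1.
(a,b)_7: α=-4, u≡6; β=-1, v≡5 (mod 7); (6|7)=-1, (5|7)=-1; sign (−1)^0·-1^-1·-1^-4 = -1.
(a,b)_∞: sgn(-3515)=−, sgn(-25585)=−, so -1.
(a,b)_2: α=6, β=-4; u≡5, v≡7 (mod 8); ε(u)ε(v)=0·1, αω(v)=6·0, βω(u)=-4·1; sum ≡ 0  ⇒  +1.
(a,b)_3: α=-2, u≡1; β=-2, v≡2 (mod 3); (1|3)=+1, (2|3)=-1; sign (−1)^0·+1^-2·-1^-2 = +1.
(a,b)_11: α=-2, u≡5; β=0, v≡3 (mod 11); (5|11)=+1, (3|11)=+1; sign (−1)^0·+1^0·+1^-2 = +1.
(-3515, -25585 / ℚ) ramifies at {7, 19, 37, ∞}: a division algebra.

[7, 19, 37, inf]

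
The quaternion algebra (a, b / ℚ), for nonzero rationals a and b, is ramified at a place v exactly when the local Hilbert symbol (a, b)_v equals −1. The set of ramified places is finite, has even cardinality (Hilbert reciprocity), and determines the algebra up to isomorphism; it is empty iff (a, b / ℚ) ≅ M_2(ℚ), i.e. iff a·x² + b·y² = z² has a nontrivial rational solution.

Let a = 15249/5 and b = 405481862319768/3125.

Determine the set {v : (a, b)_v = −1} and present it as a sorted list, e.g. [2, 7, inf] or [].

[2, 3, 5, 13]

Mod squares: a ≡ 76245, b ≡ 2990. Check v ∈ {∞, 2, 3, 5, 13, 17, 23}.
v=13: a=13^1·(≡11), b=13^3·(≡1) mod 13; (11|13)=-1, (1|13)=+1; (−1)^{1·3·6}·(-1)^3·(+1)^1 = -1.
v=5: a=5^-1·(≡4), b=5^-5·(≡3) mod 5; (4|5)=+1, (3|5)=-1; (−1)^{-1·-5·2}·(+1)^-5·(-1)^-1 = -1.
v=3: a=3^1·(≡2), b=3^8·(≡2) mod 3; (2|3)=-1, (2|3)=-1; (−1)^{1·8·1}·(-1)^8·(-1)^1 = -1.
v=17: a=17^1·(≡6), b=17^2·(≡9) mod 17; (6|17)=-1, (9|17)=+1; (−1)^{1·2·8}·(-1)^2·(+1)^1 = +1.
v=2: v_2(a)=0, v_2(b)=3; units ≡ 5, 7 (mod 8); ε·ε+αω+βω = 0·1+0·0+3·1 ≡ 1  ⇒  (a,b)_2 = -1.
v=∞: 76245 > 0 and 2990 > 0  ⇒  (a,b)_∞ = +1.
v=23: a=23^1·(≡13), b=23^3·(≡11) mod 23; (13|23)=+1, (11|23)=-1; (−1)^{1·3·11}·(+1)^3·(-1)^1 = +1.
Ram(76245, 2990) = {2, 3, 5, 13}; no ℚ_2-point on the conic.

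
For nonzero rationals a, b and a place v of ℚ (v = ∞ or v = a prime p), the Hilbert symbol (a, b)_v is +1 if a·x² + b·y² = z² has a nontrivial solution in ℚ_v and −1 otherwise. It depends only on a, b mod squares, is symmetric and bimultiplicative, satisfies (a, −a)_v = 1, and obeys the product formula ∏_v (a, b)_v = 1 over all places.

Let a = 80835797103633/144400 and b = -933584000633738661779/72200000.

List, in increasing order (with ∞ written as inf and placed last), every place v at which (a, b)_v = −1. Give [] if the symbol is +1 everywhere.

[5, 23]

(a, b) ≡ (17, -1495) mod (ℚ^×)²; places V = {2, 3, 5, 11, 13, 17, 19, 23, ∞}.
(a,b)_19: α=-2, u≡6; β=-2, v≡5 (mod 19); (6|19)=+1, (5|19)=+1; sign (−1)^0·+1^-2·+1^-2 = +1.
(a,b)_17: α=3, u≡1; β=4, v≡13 (mod 17); (1|17)=+1, (13|17)=+1; sign (−1)^0·+1^4·+1^3 = +1.
(a,b)_3: α=2, u≡2; β=0, v≡2 (mod 3); (2|3)=-1, (2|3)=-1; sign (−1)^0·-1^0·-1^2 = +1.
(a,b)_∞: sgn(17)=+, sgn(-1495)=−, so +1.
(a,b)_11: α=2, u≡6; β=4, v≡9 (mod 11); (6|11)=-1, (9|11)=+1; sign (−1)^0·-1^4·+1^2 = +1.
(a,b)_5: α=-2, u≡3; β=-5, v≡4 (mod 5); (3|5)=-1, (4|5)=+1; sign (−1)^0·-1^-5·+1^-2 = -1.
(a,b)_13: α=4, u≡3; β=7, v≡7 (mod 13); (3|13)=+1, (7|13)=-1; sign (−1)^0·+1^7·-1^4 = +1.
(a,b)_23: α=2, u≡14; β=3, v≡3 (mod 23); (14|23)=-1, (3|23)=+1; sign (−1)^0·-1^3·+1^2 = -1.
(a,b)_2: α=-4, β=-6; u≡1, v≡1 (mod 8); ε(u)ε(v)=0·0, αω(v)=-4·0, βω(u)=-6·0; sum ≡ 0  ⇒  +1.
Ram(17, -1495) = {5, 23}; no ℚ_5-point on the conic.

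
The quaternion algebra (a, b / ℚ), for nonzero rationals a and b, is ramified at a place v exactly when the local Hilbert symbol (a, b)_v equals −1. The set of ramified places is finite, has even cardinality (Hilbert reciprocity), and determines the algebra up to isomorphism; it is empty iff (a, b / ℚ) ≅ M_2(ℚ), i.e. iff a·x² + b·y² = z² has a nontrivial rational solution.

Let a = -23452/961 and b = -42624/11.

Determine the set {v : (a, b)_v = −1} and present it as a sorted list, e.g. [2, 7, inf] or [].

[13, 37, 41, inf]

Mod squares: a ≡ -5863, b ≡ -814. Check v ∈ {∞, 2, 3, 11, 13, 31, 37, 41}.
v=11: a=11^1·(≡6), b=11^-1·(≡1) mod 11; (6|11)=-1, (1|11)=+1; (−1)^{1·-1·5}·(-1)^-1·(+1)^1 = +1.
v=2: v_2(a)=2, v_2(b)=7; units ≡ 1, 1 (mod 8); ε·ε+αω+βω = 0·0+2·0+7·0 ≡ 0  ⇒  (a,b)_2 = +1.
v=31: a=31^-2·(≡15), b=31^0·(≡17) mod 31; (15|31)=-1, (17|31)=-1; (−1)^{-2·0·15}·(-1)^0·(-1)^-2 = +1.
v=41: a=41^1·(≡32), b=41^0·(≡35) mod 41; (32|41)=+1, (35|41)=-1; (−1)^{1·0·20}·(+1)^0·(-1)^1 = -1.
v=37: a=37^0·(≡31), b=37^1·(≡13) mod 37; (31|37)=-1, (13|37)=-1; (−1)^{0·1·18}·(-1)^1·(-1)^0 = -1.
v=∞: -5863 < 0 and -814 < 0  ⇒  (a,b)_∞ = -1.
v=13: a=13^1·(≡10), b=13^0·(≡5) mod 13; (10|13)=+1, (5|13)=-1; (−1)^{1·0·6}·(+1)^0·(-1)^1 = -1.
v=3: a=3^0·(≡2), b=3^2·(≡2) mod 3; (2|3)=-1, (2|3)=-1; (−1)^{0·2·1}·(-1)^2·(-1)^0 = +1.
Ram(-5863, -814) = {13, 37, 41, ∞}; no ℚ_13-point on the conic.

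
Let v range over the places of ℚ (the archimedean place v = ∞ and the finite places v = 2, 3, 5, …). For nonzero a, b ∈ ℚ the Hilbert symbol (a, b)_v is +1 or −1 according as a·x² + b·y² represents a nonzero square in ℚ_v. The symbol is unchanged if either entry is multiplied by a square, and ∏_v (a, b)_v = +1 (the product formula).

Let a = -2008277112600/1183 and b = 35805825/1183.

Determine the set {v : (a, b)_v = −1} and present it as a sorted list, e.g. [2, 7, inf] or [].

[2, 11, 17, 19, 23, 41]

Mod squares: a ≡ -1735548122, b ≡ 1113959. Check v ∈ {∞, 2, 3, 5, 7, 11, 13, 17, 19, 23, 37, 41}.
v=11: a=11^1·(≡9), b=11^1·(≡9) mod 11; (9|11)=+1, (9|11)=+1; (−1)^{1·1·5}·(+1)^1·(+1)^1 = -1.
v=37: a=37^1·(≡3), b=37^1·(≡10) mod 37; (3|37)=+1, (10|37)=+1; (−1)^{1·1·18}·(+1)^1·(+1)^1 = +1.
v=5: a=5^2·(≡2), b=5^2·(≡1) mod 5; (2|5)=-1, (1|5)=+1; (−1)^{2·2·2}·(-1)^2·(+1)^2 = +1.
v=41: a=41^1·(≡21), b=41^0·(≡15) mod 41; (21|41)=+1, (15|41)=-1; (−1)^{1·0·20}·(+1)^0·(-1)^1 = -1.
v=7: a=7^-1·(≡4), b=7^-1·(≡6) mod 7; (4|7)=+1, (6|7)=-1; (−1)^{-1·-1·3}·(+1)^-1·(-1)^-1 = +1.
v=17: a=17^1·(≡12), b=17^1·(≡1) mod 17; (12|17)=-1, (1|17)=+1; (−1)^{1·1·8}·(-1)^1·(+1)^1 = -1.
v=3: a=3^4·(≡1), b=3^2·(≡2) mod 3; (1|3)=+1, (2|3)=-1; (−1)^{4·2·1}·(+1)^2·(-1)^4 = +1.
v=23: a=23^1·(≡18), b=23^1·(≡2) mod 23; (18|23)=+1, (2|23)=+1; (−1)^{1·1·11}·(+1)^1·(+1)^1 = -1.
v=13: a=13^-2·(≡3), b=13^-2·(≡6) mod 13; (3|13)=+1, (6|13)=-1; (−1)^{-2·-2·6}·(+1)^-2·(-1)^-2 = +1.
v=∞: -1735548122 < 0 and 1113959 > 0  ⇒  (a,b)_∞ = +1.
v=2: v_2(a)=3, v_2(b)=0; units ≡ 3, 7 (mod 8); ε·ε+αω+βω = 1·1+3·0+0·1 ≡ 1  ⇒  (a,b)_2 = -1.
v=19: a=19^1·(≡1), b=19^0·(≡8) mod 19; (1|19)=+1, (8|19)=-1; (−1)^{1·0·9}·(+1)^0·(-1)^1 = -1.
Ram(-1735548122, 1113959) = {2, 11, 17, 19, 23, 41}; no ℚ_2-point on the conic.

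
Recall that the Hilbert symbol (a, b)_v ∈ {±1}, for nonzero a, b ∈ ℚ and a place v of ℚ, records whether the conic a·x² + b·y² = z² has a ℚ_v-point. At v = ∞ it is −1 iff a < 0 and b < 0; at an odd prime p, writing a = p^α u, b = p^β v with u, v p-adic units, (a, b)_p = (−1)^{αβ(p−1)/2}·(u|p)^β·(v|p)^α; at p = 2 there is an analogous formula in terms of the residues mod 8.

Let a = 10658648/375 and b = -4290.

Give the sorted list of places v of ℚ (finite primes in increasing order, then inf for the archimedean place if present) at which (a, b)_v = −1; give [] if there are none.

(a, b) ≡ (2730, -4290) mod (ℚ^×)²; places V = {2, 3, 5, 7, 11, 13, ∞}.
(a,b)_11: α=4, u≡2; β=1, v≡6 (mod 11); (2|11)=-1, (6|11)=-1; sign (−1)^0·-1^1·-1^4 = -1.
(a,b)_∞: sgn(2730)=+, sgn(-4290)=−, so +1.
(a,b)_2: α=3, β=1; u≡5, v≡7 (mod 8); ε(u)ε(v)=0·1, αω(v)=3·0, βω(u)=1·1; sum ≡ 1  ⇒  -1.
(a,b)_13: α=1, u≡7; β=1, v≡8 (mod 13); (7|13)=-1, (8|13)=-1; sign (−1)^0·-1^1·-1^1 = +1.
(a,b)_3: α=-1, u≡1; β=1, v≡1 (mod 3); (1|3)=+1, (1|3)=+1; sign (−1)^1·+1^1·+1^-1 = -1.
(a,b)_5: α=-3, u≡1; β=1, v≡2 (mod 5); (1|5)=+1, (2|5)=-1; sign (−1)^0·+1^1·-1^-3 = -1.
(a,b)_7: α=1, u≡6; β=0, v≡1 (mod 7); (6|7)=-1, (1|7)=+1; sign (−1)^0·-1^0·+1^1 = +1.
Ram(2730, -4290) = {2, 3, 5, 11}; no ℚ_2-point on the conic.

[2, 3, 5, 11]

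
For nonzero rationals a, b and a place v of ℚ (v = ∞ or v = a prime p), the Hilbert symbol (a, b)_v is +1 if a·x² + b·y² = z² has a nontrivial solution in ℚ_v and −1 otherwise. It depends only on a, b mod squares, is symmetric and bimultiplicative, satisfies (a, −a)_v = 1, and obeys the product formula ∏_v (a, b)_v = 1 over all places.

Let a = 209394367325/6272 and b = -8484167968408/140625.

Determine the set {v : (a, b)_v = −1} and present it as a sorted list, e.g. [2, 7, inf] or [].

[13, 29]

(a, b) ≡ (99121594, -401302) mod (ℚ^×)²; places V = {2, 3, 5, 7, 11, 13, 17, 19, 29, 37, ∞}.
(a,b)_19: α=1, u≡16; β=2, v≡16 (mod 19); (16|19)=+1, (16|19)=+1; sign (−1)^0·+1^2·+1^1 = +1.
(a,b)_11: α=1, u≡2; β=5, v≡4 (mod 11); (2|11)=-1, (4|11)=+1; sign (−1)^1·-1^5·+1^1 = +1.
(a,b)_5: α=2, u≡4; β=-6, v≡3 (mod 5); (4|5)=+1, (3|5)=-1; sign (−1)^0·+1^-6·-1^2 = +1.
(a,b)_17: α=1, u≡3; β=1, v≡6 (mod 17); (3|17)=-1, (6|17)=-1; sign (−1)^0·-1^1·-1^1 = +1.
(a,b)_∞: sgn(99121594)=+, sgn(-401302)=−, so +1.
(a,b)_29: α=1, u≡14; β=1, v≡28 (mod 29); (14|29)=-1, (28|29)=+1; sign (−1)^0·-1^1·+1^1 = -1.
(a,b)_13: α=3, u≡4; β=0, v≡6 (mod 13); (4|13)=+1, (6|13)=-1; sign (−1)^0·+1^0·-1^3 = -1.
(a,b)_2: α=-7, β=3; u≡5, v≡5 (mod 8); ε(u)ε(v)=0·0, αω(v)=-7·1, βω(u)=3·1; sum ≡ 0  ⇒  +1.
(a,b)_7: α=-2, u≡5; β=0, v≡4 (mod 7); (5|7)=-1, (4|7)=+1; sign (−1)^0·-1^0·+1^-2 = +1.
(a,b)_3: α=0, u≡1; β=-2, v≡2 (mod 3); (1|3)=+1, (2|3)=-1; sign (−1)^0·+1^-2·-1^0 = +1.
(a,b)_37: α=1, u≡24; β=1, v≡17 (mod 37); (24|37)=-1, (17|37)=-1; sign (−1)^0·-1^1·-1^1 = +1.
Ram(99121594, -401302) = {13, 29}; no ℚ_13-point on the conic.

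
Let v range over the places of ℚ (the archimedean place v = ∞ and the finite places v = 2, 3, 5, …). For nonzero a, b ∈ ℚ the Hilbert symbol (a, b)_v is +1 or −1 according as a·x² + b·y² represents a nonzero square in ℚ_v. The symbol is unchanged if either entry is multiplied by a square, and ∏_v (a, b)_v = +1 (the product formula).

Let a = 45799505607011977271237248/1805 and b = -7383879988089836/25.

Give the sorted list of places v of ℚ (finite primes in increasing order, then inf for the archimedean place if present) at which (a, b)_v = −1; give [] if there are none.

Mod squares: a ≡ 263810, b ≡ -54131. Check v ∈ {∞, 2, 5, 7, 11, 19, 23, 31, 37}.
v=7: a=7^6·(≡2), b=7^3·(≡1) mod 7; (2|7)=+1, (1|7)=+1; (−1)^{6·3·3}·(+1)^3·(+1)^6 = +1.
v=37: a=37^5·(≡21), b=37^3·(≡8) mod 37; (21|37)=+1, (8|37)=-1; (−1)^{5·3·18}·(+1)^3·(-1)^5 = -1.
v=19: a=19^-2·(≡8), b=19^1·(≡5) mod 19; (8|19)=-1, (5|19)=+1; (−1)^{-2·1·9}·(-1)^1·(+1)^-2 = -1.
v=23: a=23^3·(≡6), b=23^2·(≡19) mod 23; (6|23)=+1, (19|23)=-1; (−1)^{3·2·11}·(+1)^2·(-1)^3 = -1.
v=11: a=11^2·(≡7), b=11^1·(≡2) mod 11; (7|11)=-1, (2|11)=-1; (−1)^{2·1·5}·(-1)^1·(-1)^2 = -1.
v=5: a=5^-1·(≡3), b=5^-2·(≡4) mod 5; (3|5)=-1, (4|5)=+1; (−1)^{-1·-2·2}·(-1)^-2·(+1)^-1 = +1.
v=2: v_2(a)=7, v_2(b)=2; units ≡ 1, 5 (mod 8); ε·ε+αω+βω = 0·0+7·1+2·0 ≡ 1  ⇒  (a,b)_2 = -1.
v=31: a=31^3·(≡5), b=31^2·(≡11) mod 31; (5|31)=+1, (11|31)=-1; (−1)^{3·2·15}·(+1)^2·(-1)^3 = -1.
v=∞: 263810 > 0 and -54131 < 0  ⇒  (a,b)_∞ = +1.
|Ram(263810, -54131)| = 6, even; anisotropic at {2, 11, 19, 23, 31, 37}.

[2, 11, 19, 23, 31, 37]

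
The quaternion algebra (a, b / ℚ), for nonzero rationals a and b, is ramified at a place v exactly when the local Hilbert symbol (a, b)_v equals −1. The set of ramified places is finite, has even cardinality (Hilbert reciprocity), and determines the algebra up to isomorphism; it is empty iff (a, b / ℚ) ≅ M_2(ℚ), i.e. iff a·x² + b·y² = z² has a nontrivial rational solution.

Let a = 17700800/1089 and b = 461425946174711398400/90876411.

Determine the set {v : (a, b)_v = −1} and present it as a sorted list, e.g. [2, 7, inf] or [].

[]

(a, b) ≡ (11063, 16169) mod (ℚ^×)²; places V = {2, 3, 5, 11, 13, 19, 23, 37, ∞}.
(a,b)_37: α=1, u≡4; β=3, v≡34 (mod 37); (4|37)=+1, (34|37)=+1; sign (−1)^0·+1^3·+1^1 = +1.
(a,b)_19: α=0, u≡16; β=-1, v≡3 (mod 19); (16|19)=+1, (3|19)=-1; sign (−1)^0·+1^-1·-1^0 = +1.
(a,b)_5: α=2, u≡3; β=2, v≡1 (mod 5); (3|5)=-1, (1|5)=+1; sign (−1)^0·-1^2·+1^2 = +1.
(a,b)_3: α=-2, u≡2; β=-14, v≡2 (mod 3); (2|3)=-1, (2|3)=-1; sign (−1)^0·-1^-14·-1^-2 = +1.
(a,b)_∞: sgn(11063)=+, sgn(16169)=+, so +1.
(a,b)_23: α=1, u≡14; β=3, v≡9 (mod 23); (14|23)=-1, (9|23)=+1; sign (−1)^1·-1^3·+1^1 = +1.
(a,b)_2: α=6, β=20; u≡7, v≡1 (mod 8); ε(u)ε(v)=1·0, αω(v)=6·0, βω(u)=20·0; sum ≡ 0  ⇒  +1.
(a,b)_13: α=1, u≡11; β=4, v≡3 (mod 13); (11|13)=-1, (3|13)=+1; sign (−1)^0·-1^4·+1^1 = +1.
(a,b)_11: α=-2, u≡2; β=0, v≡8 (mod 11); (2|11)=-1, (8|11)=-1; sign (−1)^0·-1^0·-1^-2 = +1.
Every local symbol is +1, so the conic 11063·x² + 16169·y² = z² has ℚ_v-points for all v and hence a ℚ-point; (a, b / ℚ) ≅ M_2(ℚ).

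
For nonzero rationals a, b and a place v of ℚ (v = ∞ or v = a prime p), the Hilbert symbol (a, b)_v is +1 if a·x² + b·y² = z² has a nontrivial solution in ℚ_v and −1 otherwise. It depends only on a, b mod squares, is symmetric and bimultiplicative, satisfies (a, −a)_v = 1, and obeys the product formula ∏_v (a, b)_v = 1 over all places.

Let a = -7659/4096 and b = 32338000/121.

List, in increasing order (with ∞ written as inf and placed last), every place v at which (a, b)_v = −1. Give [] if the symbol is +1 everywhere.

[]

(a, b) ≡ (-851, 80845) mod (ℚ^×)²; places V = {2, 3, 5, 11, 19, 23, 37, ∞}.
(a,b)_5: α=0, u≡1; β=3, v≡4 (mod 5); (1|5)=+1, (4|5)=+1; sign (−1)^0·+1^3·+1^0 = +1.
(a,b)_37: α=1, u≡2; β=1, v≡6 (mod 37); (2|37)=-1, (6|37)=-1; sign (−1)^0·-1^1·-1^1 = +1.
(a,b)_∞: sgn(-851)=−, sgn(80845)=+, so +1.
(a,b)_3: α=2, u≡1; β=0, v≡1 (mod 3); (1|3)=+1, (1|3)=+1; sign (−1)^0·+1^0·+1^2 = +1.
(a,b)_2: α=-12, β=4; u≡5, v≡5 (mod 8); ε(u)ε(v)=0·0, αω(v)=-12·1, βω(u)=4·1; sum ≡ 0  ⇒  +1.
(a,b)_23: α=1, u≡6; β=1, v≡17 (mod 23); (6|23)=+1, (17|23)=-1; sign (−1)^1·+1^1·-1^1 = +1.
(a,b)_19: α=0, u≡5; β=1, v≡8 (mod 19); (5|19)=+1, (8|19)=-1; sign (−1)^0·+1^1·-1^0 = +1.
(a,b)_11: α=0, u≡2; β=-2, v≡2 (mod 11); (2|11)=-1, (2|11)=-1; sign (−1)^0·-1^-2·-1^0 = +1.
Ram(a, b) = ∅: the form -851·x² + 80845·y² − z² is isotropic over every ℚ_v, so by Hasse–Minkowski it is isotropic over ℚ.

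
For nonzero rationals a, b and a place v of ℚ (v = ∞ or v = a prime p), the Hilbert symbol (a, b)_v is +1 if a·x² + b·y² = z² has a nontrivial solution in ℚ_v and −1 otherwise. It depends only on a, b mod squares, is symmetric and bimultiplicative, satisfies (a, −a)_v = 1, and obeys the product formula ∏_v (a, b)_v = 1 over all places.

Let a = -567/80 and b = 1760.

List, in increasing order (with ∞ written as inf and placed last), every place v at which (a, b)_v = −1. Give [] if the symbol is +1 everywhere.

(a, b) ≡ (-35, 110) mod (ℚ^×)²; places V = {2, 3, 5, 7, 11, ∞}.
(a,b)_∞: sgn(-35)=−, sgn(110)=+, so +1.
(a,b)_7: α=1, u≡1; β=0, v≡3 (mod 7); (1|7)=+1, (3|7)=-1; sign (−1)^0·+1^0·-1^1 = -1.
(a,b)_5: α=-1, u≡3; β=1, v≡2 (mod 5); (3|5)=-1, (2|5)=-1; sign (−1)^0·-1^1·-1^-1 = +1.
(a,b)_2: α=-4, β=5; u≡5, v≡7 (mod 8); ε(u)ε(v)=0·1, αω(v)=-4·0, βω(u)=5·1; sum ≡ 1  ⇒  -1.
(a,b)_3: α=4, u≡1; β=0, v≡2 (mod 3); (1|3)=+1, (2|3)=-1; sign (−1)^0·+1^0·-1^4 = +1.
(a,b)_11: α=0, u≡9; β=1, v≡6 (mod 11); (9|11)=+1, (6|11)=-1; sign (−1)^0·+1^1·-1^0 = +1.
(-35, 110 / ℚ) ramifies at {2, 7}: a division algebra.

[2, 7]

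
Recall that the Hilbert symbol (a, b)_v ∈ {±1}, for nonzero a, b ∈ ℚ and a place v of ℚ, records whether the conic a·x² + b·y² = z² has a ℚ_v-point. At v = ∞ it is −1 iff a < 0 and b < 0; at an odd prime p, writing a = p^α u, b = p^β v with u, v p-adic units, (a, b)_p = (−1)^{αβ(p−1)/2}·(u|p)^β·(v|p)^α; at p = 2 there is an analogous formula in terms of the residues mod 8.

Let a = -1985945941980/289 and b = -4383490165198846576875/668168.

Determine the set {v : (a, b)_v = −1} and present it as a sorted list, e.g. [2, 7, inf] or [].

Mod squares: a ≡ -455, b ≡ -6006. Check v ∈ {∞, 2, 3, 5, 7, 11, 13, 17, 19}.
v=11: a=11^4·(≡8), b=11^7·(≡1) mod 11; (8|11)=-1, (1|11)=+1; (−1)^{4·7·5}·(-1)^7·(+1)^4 = -1.
v=2: v_2(a)=2, v_2(b)=-3; units ≡ 1, 5 (mod 8); ε·ε+αω+βω = 0·0+2·1+-3·0 ≡ 0  ⇒  (a,b)_2 = +1.
v=3: a=3^2·(≡1), b=3^3·(≡2) mod 3; (1|3)=+1, (2|3)=-1; (−1)^{2·3·1}·(+1)^3·(-1)^2 = +1.
v=13: a=13^3·(≡10), b=13^3·(≡2) mod 13; (10|13)=+1, (2|13)=-1; (−1)^{3·3·6}·(+1)^3·(-1)^3 = -1.
v=5: a=5^1·(≡1), b=5^4·(≡4) mod 5; (1|5)=+1, (4|5)=+1; (−1)^{1·4·2}·(+1)^4·(+1)^1 = +1.
v=7: a=7^3·(≡3), b=7^5·(≡6) mod 7; (3|7)=-1, (6|7)=-1; (−1)^{3·5·3}·(-1)^5·(-1)^3 = -1.
v=19: a=19^0·(≡7), b=19^2·(≡1) mod 19; (7|19)=+1, (1|19)=+1; (−1)^{0·2·9}·(+1)^2·(+1)^0 = +1.
v=∞: -455 < 0 and -6006 < 0  ⇒  (a,b)_∞ = -1.
v=17: a=17^-2·(≡13), b=17^-4·(≡5) mod 17; (13|17)=+1, (5|17)=-1; (−1)^{-2·-4·8}·(+1)^-4·(-1)^-2 = +1.
(-455, -6006 / ℚ) ramifies at {7, 11, 13, ∞}: a division algebra.

[7, 11, 13, inf]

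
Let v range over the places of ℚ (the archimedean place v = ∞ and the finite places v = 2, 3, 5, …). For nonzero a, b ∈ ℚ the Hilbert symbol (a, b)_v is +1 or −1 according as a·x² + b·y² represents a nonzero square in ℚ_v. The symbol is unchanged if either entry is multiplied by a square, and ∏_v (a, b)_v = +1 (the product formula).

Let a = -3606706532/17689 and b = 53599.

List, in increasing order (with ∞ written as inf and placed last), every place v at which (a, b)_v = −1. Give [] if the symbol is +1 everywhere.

(a, b) ≡ (-4433, 53599) mod (ℚ^×)²; places V = {2, 7, 11, 13, 19, 31, 41, ∞}.
(a,b)_11: α=3, u≡1; β=0, v≡7 (mod 11); (1|11)=+1, (7|11)=-1; sign (−1)^0·+1^0·-1^3 = -1.
(a,b)_31: α=1, u≡22; β=1, v≡24 (mod 31); (22|31)=-1, (24|31)=-1; sign (−1)^1·-1^1·-1^1 = -1.
(a,b)_∞: sgn(-4433)=−, sgn(53599)=+, so +1.
(a,b)_41: α=2, u≡25; β=0, v≡12 (mod 41); (25|41)=+1, (12|41)=-1; sign (−1)^0·+1^0·-1^2 = +1.
(a,b)_13: α=1, u≡9; β=1, v≡2 (mod 13); (9|13)=+1, (2|13)=-1; sign (−1)^0·+1^1·-1^1 = -1.
(a,b)_2: α=2, β=0; u≡7, v≡7 (mod 8); ε(u)ε(v)=1·1, αω(v)=2·0, βω(u)=0·0; sum ≡ 1  ⇒  -1.
(a,b)_19: α=-2, u≡18; β=1, v≡9 (mod 19); (18|19)=-1, (9|19)=+1; sign (−1)^0·-1^1·+1^-2 = -1.
(a,b)_7: α=-2, u≡3; β=1, v≡6 (mod 7); (3|7)=-1, (6|7)=-1; sign (−1)^0·-1^1·-1^-2 = -1.
(-4433, 53599 / ℚ) ramifies at {2, 7, 11, 13, 19, 31}: a division algebra.

[2, 7, 11, 13, 19, 31]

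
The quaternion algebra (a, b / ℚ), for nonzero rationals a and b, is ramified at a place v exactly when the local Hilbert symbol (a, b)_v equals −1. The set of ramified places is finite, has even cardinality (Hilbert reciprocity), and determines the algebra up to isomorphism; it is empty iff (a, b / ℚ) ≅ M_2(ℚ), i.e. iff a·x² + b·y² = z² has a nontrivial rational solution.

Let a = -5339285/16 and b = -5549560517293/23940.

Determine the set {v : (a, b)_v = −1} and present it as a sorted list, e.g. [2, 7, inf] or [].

(a, b) ≡ (-108965, -24605) mod (ℚ^×)²; places V = {2, 3, 5, 7, 13, 19, 31, 37, ∞}.
(a,b)_13: α=0, u≡12; β=2, v≡9 (mod 13); (12|13)=+1, (9|13)=+1; sign (−1)^0·+1^2·+1^0 = +1.
(a,b)_2: α=-4, β=-2; u≡3, v≡3 (mod 8); ε(u)ε(v)=1·1, αω(v)=-4·1, βω(u)=-2·1; sum ≡ 1  ⇒  -1.
(a,b)_7: α=2, u≡2; β=-1, v≡3 (mod 7); (2|7)=+1, (3|7)=-1; sign (−1)^0·+1^-1·-1^2 = +1.
(a,b)_∞: sgn(-108965)=−, sgn(-24605)=−, so -1.
(a,b)_37: α=1, u≡2; β=1, v≡21 (mod 37); (2|37)=-1, (21|37)=+1; sign (−1)^0·-1^1·+1^1 = -1.
(a,b)_5: α=1, u≡3; β=-1, v≡4 (mod 5); (3|5)=-1, (4|5)=+1; sign (−1)^0·-1^-1·+1^1 = -1.
(a,b)_19: α=1, u≡8; β=-1, v≡6 (mod 19); (8|19)=-1, (6|19)=+1; sign (−1)^1·-1^-1·+1^1 = +1.
(a,b)_3: α=0, u≡1; β=-2, v≡1 (mod 3); (1|3)=+1, (1|3)=+1; sign (−1)^0·+1^-2·+1^0 = +1.
(a,b)_31: α=1, u≡2; β=6, v≡5 (mod 31); (2|31)=+1, (5|31)=+1; sign (−1)^0·+1^6·+1^1 = +1.
|Ram(-108965, -24605)| = 4, even; anisotropic at {2, 5, 37, ∞}.

[2, 5, 37, inf]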